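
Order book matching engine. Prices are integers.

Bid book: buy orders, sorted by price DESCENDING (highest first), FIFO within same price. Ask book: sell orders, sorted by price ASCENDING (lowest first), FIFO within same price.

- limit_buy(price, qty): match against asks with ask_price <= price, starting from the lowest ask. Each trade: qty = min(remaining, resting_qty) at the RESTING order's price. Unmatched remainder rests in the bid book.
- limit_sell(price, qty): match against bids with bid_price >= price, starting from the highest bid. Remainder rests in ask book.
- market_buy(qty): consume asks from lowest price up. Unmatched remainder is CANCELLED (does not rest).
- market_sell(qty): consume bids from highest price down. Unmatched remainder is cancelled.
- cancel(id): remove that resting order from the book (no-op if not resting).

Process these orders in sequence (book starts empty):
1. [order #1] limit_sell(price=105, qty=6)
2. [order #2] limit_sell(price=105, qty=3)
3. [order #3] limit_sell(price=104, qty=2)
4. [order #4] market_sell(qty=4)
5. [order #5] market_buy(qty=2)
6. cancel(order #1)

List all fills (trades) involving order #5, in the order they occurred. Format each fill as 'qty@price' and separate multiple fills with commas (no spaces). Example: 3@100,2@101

Answer: 2@104

Derivation:
After op 1 [order #1] limit_sell(price=105, qty=6): fills=none; bids=[-] asks=[#1:6@105]
After op 2 [order #2] limit_sell(price=105, qty=3): fills=none; bids=[-] asks=[#1:6@105 #2:3@105]
After op 3 [order #3] limit_sell(price=104, qty=2): fills=none; bids=[-] asks=[#3:2@104 #1:6@105 #2:3@105]
After op 4 [order #4] market_sell(qty=4): fills=none; bids=[-] asks=[#3:2@104 #1:6@105 #2:3@105]
After op 5 [order #5] market_buy(qty=2): fills=#5x#3:2@104; bids=[-] asks=[#1:6@105 #2:3@105]
After op 6 cancel(order #1): fills=none; bids=[-] asks=[#2:3@105]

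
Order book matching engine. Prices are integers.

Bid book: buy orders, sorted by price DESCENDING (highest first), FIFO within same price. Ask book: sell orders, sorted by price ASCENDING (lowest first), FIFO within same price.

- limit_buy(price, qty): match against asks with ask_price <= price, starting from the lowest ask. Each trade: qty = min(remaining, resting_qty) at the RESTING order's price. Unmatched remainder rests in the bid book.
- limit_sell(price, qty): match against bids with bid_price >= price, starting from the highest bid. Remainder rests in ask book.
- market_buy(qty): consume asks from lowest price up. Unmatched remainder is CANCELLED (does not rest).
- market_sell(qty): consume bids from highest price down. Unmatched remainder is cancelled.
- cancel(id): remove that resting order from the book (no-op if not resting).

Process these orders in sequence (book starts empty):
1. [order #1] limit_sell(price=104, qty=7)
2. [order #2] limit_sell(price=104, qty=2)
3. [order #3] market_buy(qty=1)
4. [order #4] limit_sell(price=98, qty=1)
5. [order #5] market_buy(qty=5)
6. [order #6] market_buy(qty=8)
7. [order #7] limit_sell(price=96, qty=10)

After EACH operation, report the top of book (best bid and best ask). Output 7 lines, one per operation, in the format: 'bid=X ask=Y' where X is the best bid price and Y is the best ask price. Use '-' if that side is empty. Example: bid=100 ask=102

After op 1 [order #1] limit_sell(price=104, qty=7): fills=none; bids=[-] asks=[#1:7@104]
After op 2 [order #2] limit_sell(price=104, qty=2): fills=none; bids=[-] asks=[#1:7@104 #2:2@104]
After op 3 [order #3] market_buy(qty=1): fills=#3x#1:1@104; bids=[-] asks=[#1:6@104 #2:2@104]
After op 4 [order #4] limit_sell(price=98, qty=1): fills=none; bids=[-] asks=[#4:1@98 #1:6@104 #2:2@104]
After op 5 [order #5] market_buy(qty=5): fills=#5x#4:1@98 #5x#1:4@104; bids=[-] asks=[#1:2@104 #2:2@104]
After op 6 [order #6] market_buy(qty=8): fills=#6x#1:2@104 #6x#2:2@104; bids=[-] asks=[-]
After op 7 [order #7] limit_sell(price=96, qty=10): fills=none; bids=[-] asks=[#7:10@96]

Answer: bid=- ask=104
bid=- ask=104
bid=- ask=104
bid=- ask=98
bid=- ask=104
bid=- ask=-
bid=- ask=96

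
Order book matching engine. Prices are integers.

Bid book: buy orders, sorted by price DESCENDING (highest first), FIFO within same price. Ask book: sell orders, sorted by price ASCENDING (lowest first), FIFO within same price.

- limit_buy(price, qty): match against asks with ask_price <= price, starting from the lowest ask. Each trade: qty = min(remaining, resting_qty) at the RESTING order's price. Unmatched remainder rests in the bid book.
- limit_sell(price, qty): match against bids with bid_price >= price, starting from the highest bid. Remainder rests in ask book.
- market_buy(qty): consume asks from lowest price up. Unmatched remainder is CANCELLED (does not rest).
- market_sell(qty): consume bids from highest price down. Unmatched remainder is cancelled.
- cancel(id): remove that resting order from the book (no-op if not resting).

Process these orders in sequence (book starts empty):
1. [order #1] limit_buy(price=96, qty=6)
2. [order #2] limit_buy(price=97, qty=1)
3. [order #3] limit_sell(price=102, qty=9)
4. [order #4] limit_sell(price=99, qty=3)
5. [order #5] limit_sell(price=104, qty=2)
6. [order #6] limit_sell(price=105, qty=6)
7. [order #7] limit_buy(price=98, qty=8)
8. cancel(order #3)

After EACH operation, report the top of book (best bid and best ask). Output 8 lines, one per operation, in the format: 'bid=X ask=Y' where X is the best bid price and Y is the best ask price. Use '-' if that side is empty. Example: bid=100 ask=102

Answer: bid=96 ask=-
bid=97 ask=-
bid=97 ask=102
bid=97 ask=99
bid=97 ask=99
bid=97 ask=99
bid=98 ask=99
bid=98 ask=99

Derivation:
After op 1 [order #1] limit_buy(price=96, qty=6): fills=none; bids=[#1:6@96] asks=[-]
After op 2 [order #2] limit_buy(price=97, qty=1): fills=none; bids=[#2:1@97 #1:6@96] asks=[-]
After op 3 [order #3] limit_sell(price=102, qty=9): fills=none; bids=[#2:1@97 #1:6@96] asks=[#3:9@102]
After op 4 [order #4] limit_sell(price=99, qty=3): fills=none; bids=[#2:1@97 #1:6@96] asks=[#4:3@99 #3:9@102]
After op 5 [order #5] limit_sell(price=104, qty=2): fills=none; bids=[#2:1@97 #1:6@96] asks=[#4:3@99 #3:9@102 #5:2@104]
After op 6 [order #6] limit_sell(price=105, qty=6): fills=none; bids=[#2:1@97 #1:6@96] asks=[#4:3@99 #3:9@102 #5:2@104 #6:6@105]
After op 7 [order #7] limit_buy(price=98, qty=8): fills=none; bids=[#7:8@98 #2:1@97 #1:6@96] asks=[#4:3@99 #3:9@102 #5:2@104 #6:6@105]
After op 8 cancel(order #3): fills=none; bids=[#7:8@98 #2:1@97 #1:6@96] asks=[#4:3@99 #5:2@104 #6:6@105]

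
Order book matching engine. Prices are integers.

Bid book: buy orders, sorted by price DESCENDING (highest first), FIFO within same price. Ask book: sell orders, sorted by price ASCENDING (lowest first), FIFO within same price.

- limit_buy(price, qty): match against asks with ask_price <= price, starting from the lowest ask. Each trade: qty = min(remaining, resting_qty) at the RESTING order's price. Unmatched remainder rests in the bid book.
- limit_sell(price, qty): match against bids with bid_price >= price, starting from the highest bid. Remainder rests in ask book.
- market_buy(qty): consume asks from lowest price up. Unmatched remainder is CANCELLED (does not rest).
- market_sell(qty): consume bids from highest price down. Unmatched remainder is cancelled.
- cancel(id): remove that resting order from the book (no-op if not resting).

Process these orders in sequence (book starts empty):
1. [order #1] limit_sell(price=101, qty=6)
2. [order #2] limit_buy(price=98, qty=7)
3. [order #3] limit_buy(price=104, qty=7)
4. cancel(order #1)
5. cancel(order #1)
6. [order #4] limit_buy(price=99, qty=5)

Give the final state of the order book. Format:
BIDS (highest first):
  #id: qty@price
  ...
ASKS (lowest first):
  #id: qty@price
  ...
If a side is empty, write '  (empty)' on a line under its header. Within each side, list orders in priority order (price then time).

Answer: BIDS (highest first):
  #3: 1@104
  #4: 5@99
  #2: 7@98
ASKS (lowest first):
  (empty)

Derivation:
After op 1 [order #1] limit_sell(price=101, qty=6): fills=none; bids=[-] asks=[#1:6@101]
After op 2 [order #2] limit_buy(price=98, qty=7): fills=none; bids=[#2:7@98] asks=[#1:6@101]
After op 3 [order #3] limit_buy(price=104, qty=7): fills=#3x#1:6@101; bids=[#3:1@104 #2:7@98] asks=[-]
After op 4 cancel(order #1): fills=none; bids=[#3:1@104 #2:7@98] asks=[-]
After op 5 cancel(order #1): fills=none; bids=[#3:1@104 #2:7@98] asks=[-]
After op 6 [order #4] limit_buy(price=99, qty=5): fills=none; bids=[#3:1@104 #4:5@99 #2:7@98] asks=[-]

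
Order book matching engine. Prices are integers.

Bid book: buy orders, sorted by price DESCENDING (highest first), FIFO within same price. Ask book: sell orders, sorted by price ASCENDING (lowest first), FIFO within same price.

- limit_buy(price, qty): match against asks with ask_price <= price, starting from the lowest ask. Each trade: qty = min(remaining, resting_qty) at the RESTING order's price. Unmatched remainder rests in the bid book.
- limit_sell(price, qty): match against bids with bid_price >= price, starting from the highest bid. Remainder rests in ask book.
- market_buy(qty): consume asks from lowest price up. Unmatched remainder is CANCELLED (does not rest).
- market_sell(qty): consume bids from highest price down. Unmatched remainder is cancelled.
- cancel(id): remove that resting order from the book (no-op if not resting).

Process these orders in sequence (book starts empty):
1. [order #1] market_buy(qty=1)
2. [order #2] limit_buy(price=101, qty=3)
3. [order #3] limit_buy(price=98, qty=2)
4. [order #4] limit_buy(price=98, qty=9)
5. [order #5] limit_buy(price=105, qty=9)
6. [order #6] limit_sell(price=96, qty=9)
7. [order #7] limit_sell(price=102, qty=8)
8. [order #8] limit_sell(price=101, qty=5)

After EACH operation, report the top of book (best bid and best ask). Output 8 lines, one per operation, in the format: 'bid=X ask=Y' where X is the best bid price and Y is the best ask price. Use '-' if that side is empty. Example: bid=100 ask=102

Answer: bid=- ask=-
bid=101 ask=-
bid=101 ask=-
bid=101 ask=-
bid=105 ask=-
bid=101 ask=-
bid=101 ask=102
bid=98 ask=101

Derivation:
After op 1 [order #1] market_buy(qty=1): fills=none; bids=[-] asks=[-]
After op 2 [order #2] limit_buy(price=101, qty=3): fills=none; bids=[#2:3@101] asks=[-]
After op 3 [order #3] limit_buy(price=98, qty=2): fills=none; bids=[#2:3@101 #3:2@98] asks=[-]
After op 4 [order #4] limit_buy(price=98, qty=9): fills=none; bids=[#2:3@101 #3:2@98 #4:9@98] asks=[-]
After op 5 [order #5] limit_buy(price=105, qty=9): fills=none; bids=[#5:9@105 #2:3@101 #3:2@98 #4:9@98] asks=[-]
After op 6 [order #6] limit_sell(price=96, qty=9): fills=#5x#6:9@105; bids=[#2:3@101 #3:2@98 #4:9@98] asks=[-]
After op 7 [order #7] limit_sell(price=102, qty=8): fills=none; bids=[#2:3@101 #3:2@98 #4:9@98] asks=[#7:8@102]
After op 8 [order #8] limit_sell(price=101, qty=5): fills=#2x#8:3@101; bids=[#3:2@98 #4:9@98] asks=[#8:2@101 #7:8@102]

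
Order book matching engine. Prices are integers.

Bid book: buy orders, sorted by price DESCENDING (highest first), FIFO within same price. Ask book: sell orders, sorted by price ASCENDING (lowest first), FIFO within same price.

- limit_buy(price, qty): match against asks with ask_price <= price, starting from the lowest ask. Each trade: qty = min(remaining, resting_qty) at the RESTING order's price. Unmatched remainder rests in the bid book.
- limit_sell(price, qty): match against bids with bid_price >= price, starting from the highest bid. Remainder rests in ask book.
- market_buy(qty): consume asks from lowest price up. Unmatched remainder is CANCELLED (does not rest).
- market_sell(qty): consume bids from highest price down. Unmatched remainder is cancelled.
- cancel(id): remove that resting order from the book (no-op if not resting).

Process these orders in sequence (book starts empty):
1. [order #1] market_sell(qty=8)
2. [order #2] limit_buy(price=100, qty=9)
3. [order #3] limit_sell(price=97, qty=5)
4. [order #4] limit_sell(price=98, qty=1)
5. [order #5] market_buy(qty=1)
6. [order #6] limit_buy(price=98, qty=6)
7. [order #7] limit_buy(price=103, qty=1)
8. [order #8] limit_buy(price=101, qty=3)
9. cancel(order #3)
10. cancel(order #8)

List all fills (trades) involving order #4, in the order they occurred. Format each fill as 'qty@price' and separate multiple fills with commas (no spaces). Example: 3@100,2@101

After op 1 [order #1] market_sell(qty=8): fills=none; bids=[-] asks=[-]
After op 2 [order #2] limit_buy(price=100, qty=9): fills=none; bids=[#2:9@100] asks=[-]
After op 3 [order #3] limit_sell(price=97, qty=5): fills=#2x#3:5@100; bids=[#2:4@100] asks=[-]
After op 4 [order #4] limit_sell(price=98, qty=1): fills=#2x#4:1@100; bids=[#2:3@100] asks=[-]
After op 5 [order #5] market_buy(qty=1): fills=none; bids=[#2:3@100] asks=[-]
After op 6 [order #6] limit_buy(price=98, qty=6): fills=none; bids=[#2:3@100 #6:6@98] asks=[-]
After op 7 [order #7] limit_buy(price=103, qty=1): fills=none; bids=[#7:1@103 #2:3@100 #6:6@98] asks=[-]
After op 8 [order #8] limit_buy(price=101, qty=3): fills=none; bids=[#7:1@103 #8:3@101 #2:3@100 #6:6@98] asks=[-]
After op 9 cancel(order #3): fills=none; bids=[#7:1@103 #8:3@101 #2:3@100 #6:6@98] asks=[-]
After op 10 cancel(order #8): fills=none; bids=[#7:1@103 #2:3@100 #6:6@98] asks=[-]

Answer: 1@100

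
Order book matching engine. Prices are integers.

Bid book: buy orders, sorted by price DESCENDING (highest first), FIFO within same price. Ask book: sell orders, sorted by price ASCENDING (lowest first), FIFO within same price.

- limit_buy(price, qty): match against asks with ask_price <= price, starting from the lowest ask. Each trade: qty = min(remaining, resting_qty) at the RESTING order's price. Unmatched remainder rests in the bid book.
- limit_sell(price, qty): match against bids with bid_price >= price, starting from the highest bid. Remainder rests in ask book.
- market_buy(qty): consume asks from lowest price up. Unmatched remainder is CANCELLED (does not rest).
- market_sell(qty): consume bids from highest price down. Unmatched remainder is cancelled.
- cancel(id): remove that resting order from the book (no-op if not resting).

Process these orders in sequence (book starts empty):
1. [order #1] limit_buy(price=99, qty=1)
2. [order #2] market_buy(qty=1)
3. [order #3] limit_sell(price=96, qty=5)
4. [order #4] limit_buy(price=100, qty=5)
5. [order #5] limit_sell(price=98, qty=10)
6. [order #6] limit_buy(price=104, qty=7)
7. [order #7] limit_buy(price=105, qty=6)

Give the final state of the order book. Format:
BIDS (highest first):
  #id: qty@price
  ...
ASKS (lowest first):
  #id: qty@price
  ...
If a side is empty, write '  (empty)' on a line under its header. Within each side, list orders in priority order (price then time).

Answer: BIDS (highest first):
  #7: 4@105
ASKS (lowest first):
  (empty)

Derivation:
After op 1 [order #1] limit_buy(price=99, qty=1): fills=none; bids=[#1:1@99] asks=[-]
After op 2 [order #2] market_buy(qty=1): fills=none; bids=[#1:1@99] asks=[-]
After op 3 [order #3] limit_sell(price=96, qty=5): fills=#1x#3:1@99; bids=[-] asks=[#3:4@96]
After op 4 [order #4] limit_buy(price=100, qty=5): fills=#4x#3:4@96; bids=[#4:1@100] asks=[-]
After op 5 [order #5] limit_sell(price=98, qty=10): fills=#4x#5:1@100; bids=[-] asks=[#5:9@98]
After op 6 [order #6] limit_buy(price=104, qty=7): fills=#6x#5:7@98; bids=[-] asks=[#5:2@98]
After op 7 [order #7] limit_buy(price=105, qty=6): fills=#7x#5:2@98; bids=[#7:4@105] asks=[-]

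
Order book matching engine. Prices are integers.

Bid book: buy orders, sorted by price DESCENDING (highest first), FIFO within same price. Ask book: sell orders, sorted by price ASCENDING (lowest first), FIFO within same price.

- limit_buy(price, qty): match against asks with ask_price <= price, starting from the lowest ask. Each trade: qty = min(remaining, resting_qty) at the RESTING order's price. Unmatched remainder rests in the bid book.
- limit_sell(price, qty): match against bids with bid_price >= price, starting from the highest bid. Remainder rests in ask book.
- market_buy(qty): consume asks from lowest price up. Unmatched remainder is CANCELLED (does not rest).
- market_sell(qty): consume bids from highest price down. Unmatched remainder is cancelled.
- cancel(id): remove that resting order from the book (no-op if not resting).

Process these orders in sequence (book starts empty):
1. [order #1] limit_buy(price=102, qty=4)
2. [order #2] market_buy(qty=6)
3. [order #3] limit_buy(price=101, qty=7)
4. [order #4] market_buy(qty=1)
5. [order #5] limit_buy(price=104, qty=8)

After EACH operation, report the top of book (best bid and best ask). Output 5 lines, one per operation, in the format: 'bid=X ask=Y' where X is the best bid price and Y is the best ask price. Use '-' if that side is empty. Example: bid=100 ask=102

Answer: bid=102 ask=-
bid=102 ask=-
bid=102 ask=-
bid=102 ask=-
bid=104 ask=-

Derivation:
After op 1 [order #1] limit_buy(price=102, qty=4): fills=none; bids=[#1:4@102] asks=[-]
After op 2 [order #2] market_buy(qty=6): fills=none; bids=[#1:4@102] asks=[-]
After op 3 [order #3] limit_buy(price=101, qty=7): fills=none; bids=[#1:4@102 #3:7@101] asks=[-]
After op 4 [order #4] market_buy(qty=1): fills=none; bids=[#1:4@102 #3:7@101] asks=[-]
After op 5 [order #5] limit_buy(price=104, qty=8): fills=none; bids=[#5:8@104 #1:4@102 #3:7@101] asks=[-]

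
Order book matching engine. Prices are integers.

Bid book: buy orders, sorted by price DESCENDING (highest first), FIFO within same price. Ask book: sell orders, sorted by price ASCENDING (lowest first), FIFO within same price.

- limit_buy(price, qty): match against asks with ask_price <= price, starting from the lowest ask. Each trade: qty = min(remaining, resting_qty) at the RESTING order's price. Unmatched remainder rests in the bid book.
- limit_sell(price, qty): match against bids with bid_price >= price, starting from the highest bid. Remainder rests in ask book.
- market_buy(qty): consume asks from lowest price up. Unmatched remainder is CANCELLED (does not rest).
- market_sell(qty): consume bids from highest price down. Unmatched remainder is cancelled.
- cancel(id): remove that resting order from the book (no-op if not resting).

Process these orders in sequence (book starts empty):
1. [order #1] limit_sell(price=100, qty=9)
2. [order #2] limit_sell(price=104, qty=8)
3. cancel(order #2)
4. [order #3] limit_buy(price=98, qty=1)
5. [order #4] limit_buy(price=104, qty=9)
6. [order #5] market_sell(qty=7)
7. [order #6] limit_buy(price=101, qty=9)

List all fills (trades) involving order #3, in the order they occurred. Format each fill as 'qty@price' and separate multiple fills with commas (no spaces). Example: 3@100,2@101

Answer: 1@98

Derivation:
After op 1 [order #1] limit_sell(price=100, qty=9): fills=none; bids=[-] asks=[#1:9@100]
After op 2 [order #2] limit_sell(price=104, qty=8): fills=none; bids=[-] asks=[#1:9@100 #2:8@104]
After op 3 cancel(order #2): fills=none; bids=[-] asks=[#1:9@100]
After op 4 [order #3] limit_buy(price=98, qty=1): fills=none; bids=[#3:1@98] asks=[#1:9@100]
After op 5 [order #4] limit_buy(price=104, qty=9): fills=#4x#1:9@100; bids=[#3:1@98] asks=[-]
After op 6 [order #5] market_sell(qty=7): fills=#3x#5:1@98; bids=[-] asks=[-]
After op 7 [order #6] limit_buy(price=101, qty=9): fills=none; bids=[#6:9@101] asks=[-]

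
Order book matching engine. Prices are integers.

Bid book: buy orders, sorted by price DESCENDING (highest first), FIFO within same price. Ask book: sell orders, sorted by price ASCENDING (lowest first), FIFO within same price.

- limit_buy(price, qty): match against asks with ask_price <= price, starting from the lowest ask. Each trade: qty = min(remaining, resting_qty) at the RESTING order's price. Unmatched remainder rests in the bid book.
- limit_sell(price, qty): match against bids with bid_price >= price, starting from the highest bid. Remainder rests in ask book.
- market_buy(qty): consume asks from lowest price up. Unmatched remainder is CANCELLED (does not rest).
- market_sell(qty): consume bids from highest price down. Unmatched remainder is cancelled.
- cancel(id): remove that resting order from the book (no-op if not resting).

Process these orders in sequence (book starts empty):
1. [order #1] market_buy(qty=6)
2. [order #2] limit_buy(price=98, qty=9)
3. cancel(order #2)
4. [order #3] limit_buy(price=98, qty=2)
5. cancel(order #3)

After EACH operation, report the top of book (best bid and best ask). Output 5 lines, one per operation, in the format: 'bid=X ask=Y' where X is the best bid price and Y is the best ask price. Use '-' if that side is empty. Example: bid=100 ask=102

Answer: bid=- ask=-
bid=98 ask=-
bid=- ask=-
bid=98 ask=-
bid=- ask=-

Derivation:
After op 1 [order #1] market_buy(qty=6): fills=none; bids=[-] asks=[-]
After op 2 [order #2] limit_buy(price=98, qty=9): fills=none; bids=[#2:9@98] asks=[-]
After op 3 cancel(order #2): fills=none; bids=[-] asks=[-]
After op 4 [order #3] limit_buy(price=98, qty=2): fills=none; bids=[#3:2@98] asks=[-]
After op 5 cancel(order #3): fills=none; bids=[-] asks=[-]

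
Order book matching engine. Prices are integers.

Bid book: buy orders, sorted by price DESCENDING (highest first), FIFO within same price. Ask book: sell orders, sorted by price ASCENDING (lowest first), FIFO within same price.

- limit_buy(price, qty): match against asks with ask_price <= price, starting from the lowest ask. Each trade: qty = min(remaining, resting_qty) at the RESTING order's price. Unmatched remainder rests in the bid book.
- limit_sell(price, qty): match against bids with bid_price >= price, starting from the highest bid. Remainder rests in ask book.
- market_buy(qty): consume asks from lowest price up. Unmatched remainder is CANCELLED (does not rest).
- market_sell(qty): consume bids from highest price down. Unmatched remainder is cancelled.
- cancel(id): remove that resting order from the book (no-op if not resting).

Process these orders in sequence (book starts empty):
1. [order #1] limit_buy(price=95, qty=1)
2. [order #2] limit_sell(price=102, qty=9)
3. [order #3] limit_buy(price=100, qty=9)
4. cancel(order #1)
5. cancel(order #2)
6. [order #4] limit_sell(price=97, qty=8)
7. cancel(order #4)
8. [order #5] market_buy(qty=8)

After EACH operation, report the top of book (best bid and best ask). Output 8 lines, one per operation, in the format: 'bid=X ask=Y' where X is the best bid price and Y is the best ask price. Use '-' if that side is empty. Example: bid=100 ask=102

Answer: bid=95 ask=-
bid=95 ask=102
bid=100 ask=102
bid=100 ask=102
bid=100 ask=-
bid=100 ask=-
bid=100 ask=-
bid=100 ask=-

Derivation:
After op 1 [order #1] limit_buy(price=95, qty=1): fills=none; bids=[#1:1@95] asks=[-]
After op 2 [order #2] limit_sell(price=102, qty=9): fills=none; bids=[#1:1@95] asks=[#2:9@102]
After op 3 [order #3] limit_buy(price=100, qty=9): fills=none; bids=[#3:9@100 #1:1@95] asks=[#2:9@102]
After op 4 cancel(order #1): fills=none; bids=[#3:9@100] asks=[#2:9@102]
After op 5 cancel(order #2): fills=none; bids=[#3:9@100] asks=[-]
After op 6 [order #4] limit_sell(price=97, qty=8): fills=#3x#4:8@100; bids=[#3:1@100] asks=[-]
After op 7 cancel(order #4): fills=none; bids=[#3:1@100] asks=[-]
After op 8 [order #5] market_buy(qty=8): fills=none; bids=[#3:1@100] asks=[-]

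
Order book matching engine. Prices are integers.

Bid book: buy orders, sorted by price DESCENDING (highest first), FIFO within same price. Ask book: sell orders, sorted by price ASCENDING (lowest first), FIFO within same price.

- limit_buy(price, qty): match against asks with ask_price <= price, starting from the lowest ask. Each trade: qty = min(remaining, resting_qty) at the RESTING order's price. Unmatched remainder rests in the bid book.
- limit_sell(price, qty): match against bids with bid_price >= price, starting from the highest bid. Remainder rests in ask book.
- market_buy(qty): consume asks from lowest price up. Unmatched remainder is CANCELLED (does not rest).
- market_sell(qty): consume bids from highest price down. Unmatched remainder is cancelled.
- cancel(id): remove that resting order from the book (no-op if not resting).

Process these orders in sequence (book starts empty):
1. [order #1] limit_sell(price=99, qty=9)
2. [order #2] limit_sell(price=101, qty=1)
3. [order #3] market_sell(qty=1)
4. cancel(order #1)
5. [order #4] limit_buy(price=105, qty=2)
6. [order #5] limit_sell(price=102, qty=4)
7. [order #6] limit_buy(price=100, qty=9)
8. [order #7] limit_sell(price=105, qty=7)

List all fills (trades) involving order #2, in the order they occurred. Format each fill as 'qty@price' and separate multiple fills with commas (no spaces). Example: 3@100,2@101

Answer: 1@101

Derivation:
After op 1 [order #1] limit_sell(price=99, qty=9): fills=none; bids=[-] asks=[#1:9@99]
After op 2 [order #2] limit_sell(price=101, qty=1): fills=none; bids=[-] asks=[#1:9@99 #2:1@101]
After op 3 [order #3] market_sell(qty=1): fills=none; bids=[-] asks=[#1:9@99 #2:1@101]
After op 4 cancel(order #1): fills=none; bids=[-] asks=[#2:1@101]
After op 5 [order #4] limit_buy(price=105, qty=2): fills=#4x#2:1@101; bids=[#4:1@105] asks=[-]
After op 6 [order #5] limit_sell(price=102, qty=4): fills=#4x#5:1@105; bids=[-] asks=[#5:3@102]
After op 7 [order #6] limit_buy(price=100, qty=9): fills=none; bids=[#6:9@100] asks=[#5:3@102]
After op 8 [order #7] limit_sell(price=105, qty=7): fills=none; bids=[#6:9@100] asks=[#5:3@102 #7:7@105]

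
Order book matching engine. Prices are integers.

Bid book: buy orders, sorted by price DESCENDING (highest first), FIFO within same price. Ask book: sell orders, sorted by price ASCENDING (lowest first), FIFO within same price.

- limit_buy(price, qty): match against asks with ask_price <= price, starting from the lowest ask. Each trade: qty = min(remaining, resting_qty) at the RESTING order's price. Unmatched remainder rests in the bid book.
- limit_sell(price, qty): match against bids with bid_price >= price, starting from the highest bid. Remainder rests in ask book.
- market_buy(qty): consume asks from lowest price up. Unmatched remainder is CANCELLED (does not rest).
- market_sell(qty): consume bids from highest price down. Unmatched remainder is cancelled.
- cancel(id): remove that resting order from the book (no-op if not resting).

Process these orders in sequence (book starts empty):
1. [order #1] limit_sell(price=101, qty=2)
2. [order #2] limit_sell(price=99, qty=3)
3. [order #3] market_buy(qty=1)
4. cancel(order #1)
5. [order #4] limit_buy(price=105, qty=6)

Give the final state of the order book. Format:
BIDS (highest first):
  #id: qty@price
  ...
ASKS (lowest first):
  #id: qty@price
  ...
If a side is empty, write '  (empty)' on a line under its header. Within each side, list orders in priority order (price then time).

After op 1 [order #1] limit_sell(price=101, qty=2): fills=none; bids=[-] asks=[#1:2@101]
After op 2 [order #2] limit_sell(price=99, qty=3): fills=none; bids=[-] asks=[#2:3@99 #1:2@101]
After op 3 [order #3] market_buy(qty=1): fills=#3x#2:1@99; bids=[-] asks=[#2:2@99 #1:2@101]
After op 4 cancel(order #1): fills=none; bids=[-] asks=[#2:2@99]
After op 5 [order #4] limit_buy(price=105, qty=6): fills=#4x#2:2@99; bids=[#4:4@105] asks=[-]

Answer: BIDS (highest first):
  #4: 4@105
ASKS (lowest first):
  (empty)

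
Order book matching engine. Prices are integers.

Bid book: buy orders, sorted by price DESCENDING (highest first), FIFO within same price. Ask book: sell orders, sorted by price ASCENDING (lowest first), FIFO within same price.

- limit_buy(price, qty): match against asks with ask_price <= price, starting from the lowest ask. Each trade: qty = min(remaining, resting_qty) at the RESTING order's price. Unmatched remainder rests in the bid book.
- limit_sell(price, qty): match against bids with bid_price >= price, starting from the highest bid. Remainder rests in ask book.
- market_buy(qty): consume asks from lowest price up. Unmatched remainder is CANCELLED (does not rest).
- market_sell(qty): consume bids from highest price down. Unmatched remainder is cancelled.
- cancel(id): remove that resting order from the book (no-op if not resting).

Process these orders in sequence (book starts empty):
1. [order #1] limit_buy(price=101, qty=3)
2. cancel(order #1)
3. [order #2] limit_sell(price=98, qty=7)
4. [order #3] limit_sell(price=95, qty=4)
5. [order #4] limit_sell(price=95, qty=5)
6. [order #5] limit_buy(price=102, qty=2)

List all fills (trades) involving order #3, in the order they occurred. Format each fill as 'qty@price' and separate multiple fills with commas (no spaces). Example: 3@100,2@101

Answer: 2@95

Derivation:
After op 1 [order #1] limit_buy(price=101, qty=3): fills=none; bids=[#1:3@101] asks=[-]
After op 2 cancel(order #1): fills=none; bids=[-] asks=[-]
After op 3 [order #2] limit_sell(price=98, qty=7): fills=none; bids=[-] asks=[#2:7@98]
After op 4 [order #3] limit_sell(price=95, qty=4): fills=none; bids=[-] asks=[#3:4@95 #2:7@98]
After op 5 [order #4] limit_sell(price=95, qty=5): fills=none; bids=[-] asks=[#3:4@95 #4:5@95 #2:7@98]
After op 6 [order #5] limit_buy(price=102, qty=2): fills=#5x#3:2@95; bids=[-] asks=[#3:2@95 #4:5@95 #2:7@98]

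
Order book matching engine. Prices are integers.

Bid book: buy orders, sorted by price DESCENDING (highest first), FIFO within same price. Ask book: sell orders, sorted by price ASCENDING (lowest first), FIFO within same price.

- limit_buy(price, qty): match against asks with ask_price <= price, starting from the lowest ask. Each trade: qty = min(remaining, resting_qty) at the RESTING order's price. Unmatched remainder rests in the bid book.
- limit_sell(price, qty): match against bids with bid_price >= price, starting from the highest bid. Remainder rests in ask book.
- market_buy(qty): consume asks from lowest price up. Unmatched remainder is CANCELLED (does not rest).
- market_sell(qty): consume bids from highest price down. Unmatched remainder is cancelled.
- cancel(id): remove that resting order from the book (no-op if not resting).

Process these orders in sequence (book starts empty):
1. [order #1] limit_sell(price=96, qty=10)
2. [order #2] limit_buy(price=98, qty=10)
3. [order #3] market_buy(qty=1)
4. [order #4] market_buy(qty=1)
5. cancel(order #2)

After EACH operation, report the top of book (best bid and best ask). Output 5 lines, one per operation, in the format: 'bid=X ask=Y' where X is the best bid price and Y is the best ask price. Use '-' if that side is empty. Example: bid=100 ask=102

After op 1 [order #1] limit_sell(price=96, qty=10): fills=none; bids=[-] asks=[#1:10@96]
After op 2 [order #2] limit_buy(price=98, qty=10): fills=#2x#1:10@96; bids=[-] asks=[-]
After op 3 [order #3] market_buy(qty=1): fills=none; bids=[-] asks=[-]
After op 4 [order #4] market_buy(qty=1): fills=none; bids=[-] asks=[-]
After op 5 cancel(order #2): fills=none; bids=[-] asks=[-]

Answer: bid=- ask=96
bid=- ask=-
bid=- ask=-
bid=- ask=-
bid=- ask=-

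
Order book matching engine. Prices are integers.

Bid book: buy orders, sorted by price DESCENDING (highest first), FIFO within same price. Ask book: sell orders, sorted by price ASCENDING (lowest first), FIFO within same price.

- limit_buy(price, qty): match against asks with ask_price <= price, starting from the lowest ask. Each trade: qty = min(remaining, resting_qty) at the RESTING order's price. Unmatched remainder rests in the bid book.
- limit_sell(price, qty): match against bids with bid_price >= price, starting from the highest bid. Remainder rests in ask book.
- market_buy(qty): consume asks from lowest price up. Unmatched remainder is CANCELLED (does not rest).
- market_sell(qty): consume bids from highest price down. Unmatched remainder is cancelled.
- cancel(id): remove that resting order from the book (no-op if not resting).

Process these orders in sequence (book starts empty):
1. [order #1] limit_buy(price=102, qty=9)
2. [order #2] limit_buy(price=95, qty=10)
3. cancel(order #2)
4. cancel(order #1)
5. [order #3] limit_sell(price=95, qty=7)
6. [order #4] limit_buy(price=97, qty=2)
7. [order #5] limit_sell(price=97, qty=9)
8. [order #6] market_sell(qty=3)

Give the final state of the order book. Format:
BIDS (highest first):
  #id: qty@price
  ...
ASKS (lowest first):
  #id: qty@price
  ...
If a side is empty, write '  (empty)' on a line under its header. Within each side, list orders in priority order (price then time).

After op 1 [order #1] limit_buy(price=102, qty=9): fills=none; bids=[#1:9@102] asks=[-]
After op 2 [order #2] limit_buy(price=95, qty=10): fills=none; bids=[#1:9@102 #2:10@95] asks=[-]
After op 3 cancel(order #2): fills=none; bids=[#1:9@102] asks=[-]
After op 4 cancel(order #1): fills=none; bids=[-] asks=[-]
After op 5 [order #3] limit_sell(price=95, qty=7): fills=none; bids=[-] asks=[#3:7@95]
After op 6 [order #4] limit_buy(price=97, qty=2): fills=#4x#3:2@95; bids=[-] asks=[#3:5@95]
After op 7 [order #5] limit_sell(price=97, qty=9): fills=none; bids=[-] asks=[#3:5@95 #5:9@97]
After op 8 [order #6] market_sell(qty=3): fills=none; bids=[-] asks=[#3:5@95 #5:9@97]

Answer: BIDS (highest first):
  (empty)
ASKS (lowest first):
  #3: 5@95
  #5: 9@97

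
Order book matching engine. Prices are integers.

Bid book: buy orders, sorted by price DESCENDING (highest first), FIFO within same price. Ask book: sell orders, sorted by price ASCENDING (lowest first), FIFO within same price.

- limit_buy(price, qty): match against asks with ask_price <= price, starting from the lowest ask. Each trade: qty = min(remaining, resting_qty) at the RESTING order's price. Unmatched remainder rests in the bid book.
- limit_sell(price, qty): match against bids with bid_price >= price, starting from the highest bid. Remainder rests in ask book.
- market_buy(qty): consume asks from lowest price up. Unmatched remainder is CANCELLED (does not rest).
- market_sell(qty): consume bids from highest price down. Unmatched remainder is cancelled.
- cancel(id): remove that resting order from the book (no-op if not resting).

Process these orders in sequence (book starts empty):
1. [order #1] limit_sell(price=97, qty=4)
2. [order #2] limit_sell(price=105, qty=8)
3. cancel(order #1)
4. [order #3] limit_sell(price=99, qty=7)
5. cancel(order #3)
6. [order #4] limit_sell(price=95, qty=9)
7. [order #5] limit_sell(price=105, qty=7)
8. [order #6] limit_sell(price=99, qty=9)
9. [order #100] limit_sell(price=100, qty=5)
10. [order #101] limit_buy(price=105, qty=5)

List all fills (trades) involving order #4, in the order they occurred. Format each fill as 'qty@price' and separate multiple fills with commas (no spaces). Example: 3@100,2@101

Answer: 5@95

Derivation:
After op 1 [order #1] limit_sell(price=97, qty=4): fills=none; bids=[-] asks=[#1:4@97]
After op 2 [order #2] limit_sell(price=105, qty=8): fills=none; bids=[-] asks=[#1:4@97 #2:8@105]
After op 3 cancel(order #1): fills=none; bids=[-] asks=[#2:8@105]
After op 4 [order #3] limit_sell(price=99, qty=7): fills=none; bids=[-] asks=[#3:7@99 #2:8@105]
After op 5 cancel(order #3): fills=none; bids=[-] asks=[#2:8@105]
After op 6 [order #4] limit_sell(price=95, qty=9): fills=none; bids=[-] asks=[#4:9@95 #2:8@105]
After op 7 [order #5] limit_sell(price=105, qty=7): fills=none; bids=[-] asks=[#4:9@95 #2:8@105 #5:7@105]
After op 8 [order #6] limit_sell(price=99, qty=9): fills=none; bids=[-] asks=[#4:9@95 #6:9@99 #2:8@105 #5:7@105]
After op 9 [order #100] limit_sell(price=100, qty=5): fills=none; bids=[-] asks=[#4:9@95 #6:9@99 #100:5@100 #2:8@105 #5:7@105]
After op 10 [order #101] limit_buy(price=105, qty=5): fills=#101x#4:5@95; bids=[-] asks=[#4:4@95 #6:9@99 #100:5@100 #2:8@105 #5:7@105]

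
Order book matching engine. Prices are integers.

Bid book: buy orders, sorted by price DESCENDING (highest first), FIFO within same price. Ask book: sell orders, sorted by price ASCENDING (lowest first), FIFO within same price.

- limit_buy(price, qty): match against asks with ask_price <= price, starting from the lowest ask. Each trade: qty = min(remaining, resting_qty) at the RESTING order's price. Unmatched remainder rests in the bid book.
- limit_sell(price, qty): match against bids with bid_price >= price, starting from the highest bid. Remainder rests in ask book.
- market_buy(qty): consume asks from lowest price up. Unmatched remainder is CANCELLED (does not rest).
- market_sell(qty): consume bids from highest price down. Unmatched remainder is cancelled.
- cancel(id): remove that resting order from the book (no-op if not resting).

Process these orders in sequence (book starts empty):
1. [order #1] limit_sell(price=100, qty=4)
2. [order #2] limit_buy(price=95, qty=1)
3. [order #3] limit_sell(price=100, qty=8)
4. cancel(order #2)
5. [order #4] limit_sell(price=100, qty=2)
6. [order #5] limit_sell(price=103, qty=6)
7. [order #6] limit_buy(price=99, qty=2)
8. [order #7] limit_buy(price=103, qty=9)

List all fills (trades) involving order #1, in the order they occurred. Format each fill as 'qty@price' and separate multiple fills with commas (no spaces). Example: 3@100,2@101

After op 1 [order #1] limit_sell(price=100, qty=4): fills=none; bids=[-] asks=[#1:4@100]
After op 2 [order #2] limit_buy(price=95, qty=1): fills=none; bids=[#2:1@95] asks=[#1:4@100]
After op 3 [order #3] limit_sell(price=100, qty=8): fills=none; bids=[#2:1@95] asks=[#1:4@100 #3:8@100]
After op 4 cancel(order #2): fills=none; bids=[-] asks=[#1:4@100 #3:8@100]
After op 5 [order #4] limit_sell(price=100, qty=2): fills=none; bids=[-] asks=[#1:4@100 #3:8@100 #4:2@100]
After op 6 [order #5] limit_sell(price=103, qty=6): fills=none; bids=[-] asks=[#1:4@100 #3:8@100 #4:2@100 #5:6@103]
After op 7 [order #6] limit_buy(price=99, qty=2): fills=none; bids=[#6:2@99] asks=[#1:4@100 #3:8@100 #4:2@100 #5:6@103]
After op 8 [order #7] limit_buy(price=103, qty=9): fills=#7x#1:4@100 #7x#3:5@100; bids=[#6:2@99] asks=[#3:3@100 #4:2@100 #5:6@103]

Answer: 4@100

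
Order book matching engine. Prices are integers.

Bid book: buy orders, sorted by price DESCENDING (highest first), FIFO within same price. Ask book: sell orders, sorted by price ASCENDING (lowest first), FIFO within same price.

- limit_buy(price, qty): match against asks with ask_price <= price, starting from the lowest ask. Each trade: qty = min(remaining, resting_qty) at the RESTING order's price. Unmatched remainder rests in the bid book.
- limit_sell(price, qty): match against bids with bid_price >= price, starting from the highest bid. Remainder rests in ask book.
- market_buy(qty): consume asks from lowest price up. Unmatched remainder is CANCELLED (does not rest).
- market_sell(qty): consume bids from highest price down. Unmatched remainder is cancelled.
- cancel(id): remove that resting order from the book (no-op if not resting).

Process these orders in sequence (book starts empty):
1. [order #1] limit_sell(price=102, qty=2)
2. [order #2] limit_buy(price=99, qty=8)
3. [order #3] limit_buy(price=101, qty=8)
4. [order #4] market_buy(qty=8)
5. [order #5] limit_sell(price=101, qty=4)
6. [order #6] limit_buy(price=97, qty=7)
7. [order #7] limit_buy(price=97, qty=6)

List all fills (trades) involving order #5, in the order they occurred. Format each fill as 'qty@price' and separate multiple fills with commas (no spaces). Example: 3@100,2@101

After op 1 [order #1] limit_sell(price=102, qty=2): fills=none; bids=[-] asks=[#1:2@102]
After op 2 [order #2] limit_buy(price=99, qty=8): fills=none; bids=[#2:8@99] asks=[#1:2@102]
After op 3 [order #3] limit_buy(price=101, qty=8): fills=none; bids=[#3:8@101 #2:8@99] asks=[#1:2@102]
After op 4 [order #4] market_buy(qty=8): fills=#4x#1:2@102; bids=[#3:8@101 #2:8@99] asks=[-]
After op 5 [order #5] limit_sell(price=101, qty=4): fills=#3x#5:4@101; bids=[#3:4@101 #2:8@99] asks=[-]
After op 6 [order #6] limit_buy(price=97, qty=7): fills=none; bids=[#3:4@101 #2:8@99 #6:7@97] asks=[-]
After op 7 [order #7] limit_buy(price=97, qty=6): fills=none; bids=[#3:4@101 #2:8@99 #6:7@97 #7:6@97] asks=[-]

Answer: 4@101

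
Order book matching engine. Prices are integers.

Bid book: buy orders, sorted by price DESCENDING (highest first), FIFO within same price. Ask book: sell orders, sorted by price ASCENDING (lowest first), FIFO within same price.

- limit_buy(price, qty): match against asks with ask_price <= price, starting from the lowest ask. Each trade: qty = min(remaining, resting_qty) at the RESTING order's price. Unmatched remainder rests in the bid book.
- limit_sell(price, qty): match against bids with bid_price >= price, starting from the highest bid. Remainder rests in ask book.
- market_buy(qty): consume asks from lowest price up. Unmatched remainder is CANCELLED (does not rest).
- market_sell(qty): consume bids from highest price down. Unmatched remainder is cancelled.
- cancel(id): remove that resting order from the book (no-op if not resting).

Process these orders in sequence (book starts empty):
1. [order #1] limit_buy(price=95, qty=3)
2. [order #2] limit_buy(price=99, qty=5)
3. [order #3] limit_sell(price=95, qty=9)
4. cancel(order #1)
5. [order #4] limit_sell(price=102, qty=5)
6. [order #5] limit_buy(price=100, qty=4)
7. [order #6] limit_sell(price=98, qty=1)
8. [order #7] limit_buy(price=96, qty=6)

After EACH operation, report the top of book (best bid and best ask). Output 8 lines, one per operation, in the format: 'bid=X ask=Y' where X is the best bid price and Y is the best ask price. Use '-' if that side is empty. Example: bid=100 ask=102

After op 1 [order #1] limit_buy(price=95, qty=3): fills=none; bids=[#1:3@95] asks=[-]
After op 2 [order #2] limit_buy(price=99, qty=5): fills=none; bids=[#2:5@99 #1:3@95] asks=[-]
After op 3 [order #3] limit_sell(price=95, qty=9): fills=#2x#3:5@99 #1x#3:3@95; bids=[-] asks=[#3:1@95]
After op 4 cancel(order #1): fills=none; bids=[-] asks=[#3:1@95]
After op 5 [order #4] limit_sell(price=102, qty=5): fills=none; bids=[-] asks=[#3:1@95 #4:5@102]
After op 6 [order #5] limit_buy(price=100, qty=4): fills=#5x#3:1@95; bids=[#5:3@100] asks=[#4:5@102]
After op 7 [order #6] limit_sell(price=98, qty=1): fills=#5x#6:1@100; bids=[#5:2@100] asks=[#4:5@102]
After op 8 [order #7] limit_buy(price=96, qty=6): fills=none; bids=[#5:2@100 #7:6@96] asks=[#4:5@102]

Answer: bid=95 ask=-
bid=99 ask=-
bid=- ask=95
bid=- ask=95
bid=- ask=95
bid=100 ask=102
bid=100 ask=102
bid=100 ask=102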